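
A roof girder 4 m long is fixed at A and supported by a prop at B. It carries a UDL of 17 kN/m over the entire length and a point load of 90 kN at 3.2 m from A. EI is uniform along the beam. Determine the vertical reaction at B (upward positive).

Take the reaction at B as the redundant and release it; the primary structure is a cantilever fixed at A.
Deflection at B on the released cantilever, summing each load's contribution:
  UDL 17: wL⁴/(8EI) = 544/EI
  point load 90 at a = 3.2: Pa²(3L − a)/(6EI) = 1352/EI
  δ_0 = 1896/EI
Tip deflection under a unit load at B: L³/(3EI) = 21.33/EI.
Compatibility at B: δ_0 − R_B·δ_{BB} = 0, so R_B = 1896/21.33 = 88.86 kN.

R_B = 88.86 kN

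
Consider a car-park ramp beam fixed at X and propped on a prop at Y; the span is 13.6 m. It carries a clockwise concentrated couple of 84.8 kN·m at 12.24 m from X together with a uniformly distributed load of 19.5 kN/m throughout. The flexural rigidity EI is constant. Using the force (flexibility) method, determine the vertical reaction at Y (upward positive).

R_Y = 108.7 kN

Choose R_Y as the redundant. The primary structure is the cantilever fixed at X.
Deflection at Y on the released cantilever, summing each load's contribution:
  clockwise couple 84.8 at a = 12.24: M₀a(2L − a)/(2EI) = 7764/EI
  UDL 19.5: wL⁴/(8EI) = 83387/EI
  δ_0 = 91151/EI
Tip deflection under a unit load at Y: L³/(3EI) = 838.5/EI.
The prop prevents deflection at Y: R_Y = δ_0/δ_{YY} = 91151/838.5 = 108.7 kN.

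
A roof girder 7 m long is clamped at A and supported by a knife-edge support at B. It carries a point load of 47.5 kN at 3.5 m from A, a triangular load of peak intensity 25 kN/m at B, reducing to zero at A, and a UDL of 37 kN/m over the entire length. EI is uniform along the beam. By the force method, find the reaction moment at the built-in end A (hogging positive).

Choose R_B as the redundant. The primary structure is the cantilever fixed at A.
Primary-structure tip deflection at B by superposition:
  point load 47.5 at a = 3.5: Pa²(3L − a)/(6EI) = 1697/EI
  triangular load, peak 25 at the free end: 11w₀L⁴/(120EI) = 5502/EI
  UDL 37: wL⁴/(8EI) = 11105/EI
  δ_0 = 18304/EI
Tip deflection under a unit load at B: L³/(3EI) = 114.3/EI.
The prop prevents deflection at B: R_B = δ_0/δ_{BB} = 18304/114.3 = 160.1 kN.
Moment equilibrium about A: M_A = Σ(load moments about A) − R_B·L = 1481 − 160.1×7 = 360.4 kN·m.

M_A = 360.4 kN·m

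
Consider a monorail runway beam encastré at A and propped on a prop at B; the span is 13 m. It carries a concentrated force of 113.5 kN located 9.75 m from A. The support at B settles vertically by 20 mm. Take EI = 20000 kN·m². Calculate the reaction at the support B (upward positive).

Take the reaction at B as the redundant and release it; the primary structure is a cantilever fixed at A.
Primary-structure tip deflection at B by superposition:
  point load 113.5 at a = 9.75: Pa²(3L − a)/(6EI) = 52599/EI
Tip deflection under a unit load at B: L³/(3EI) = 732.3/EI.
With EI = 20000 kN·m²: δ_0 = 2.63 m and δ_{BB} = 0.036617 m/kN.
Compatibility — the beam at B must follow the support down by 0.02 m: δ_0 − R_B·δ_{BB} = 0.02, so R_B = (2.63 − 0.02)/0.036617 = 71.28 kN.

R_B = 71.28 kN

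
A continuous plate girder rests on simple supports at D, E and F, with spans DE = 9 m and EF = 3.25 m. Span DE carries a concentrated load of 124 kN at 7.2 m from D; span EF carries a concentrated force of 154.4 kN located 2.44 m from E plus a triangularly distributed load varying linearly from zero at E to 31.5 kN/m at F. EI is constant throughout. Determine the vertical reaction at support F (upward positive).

Insert a hinge at E; M_E is the redundant, and each span becomes simply supported.
End slopes at the hinge E, treating each span as simply supported:
  span DE: point load 124 at a = 7.2: Pab(L + a)/(6LEI) = 482.1/EI
  span EF: point load 154.4 at a = 2.44: Pab(L + b)/(6LEI) = 63.54/EI
  span EF: triangular load, peak 31.5: 7w₀L³/(360EI) = 21.03/EI
  relative rotation θ_0 = (482.1 + 84.56)/EI = 566.7/EI
A unit hogging moment at E produces rotation L₁/(3EI) + L₂/(3EI) = 4.083/EI.
Slope continuity at E: θ_0 = M_E·4.083/EI, so M_E = 566.7/4.083 = 138.8 kN·m (hogging).
Span EF, ΣM about F: R_E^{EF}·3.25 = 180.5 + 138.8, so R_E^{EF} = 98.24 kN and R_F = 205.6 − 98.24 = 107.3 kN.

R_F = 107.3 kN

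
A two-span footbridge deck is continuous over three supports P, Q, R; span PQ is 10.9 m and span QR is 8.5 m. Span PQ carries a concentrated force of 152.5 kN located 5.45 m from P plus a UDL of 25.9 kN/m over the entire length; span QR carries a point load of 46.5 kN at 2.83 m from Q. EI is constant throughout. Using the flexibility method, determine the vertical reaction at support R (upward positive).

Release continuity at Q by inserting a hinge; the redundant is the internal moment M_Q. The primary structure is two simply-supported spans PQ and QR.
End slopes at the hinge Q, treating each span as simply supported:
  span PQ: point load 152.5 at a = 5.45: Pab(L + a)/(6LEI) = 1132/EI
  span PQ: UDL 25.9: wL³/(24EI) = 1398/EI
  span QR: point load 46.5 at a = 2.83: Pab(L + b)/(6LEI) = 207.3/EI
  relative rotation θ_0 = (2530 + 207.3)/EI = 2737/EI
A unit hogging moment at Q produces rotation L₁/(3EI) + L₂/(3EI) = 6.467/EI.
Slope continuity at Q: θ_0 = M_Q·6.467/EI, so M_Q = 2737/6.467 = 423.3 kN·m (hogging).
Span QR, ΣM about R: R_Q^{QR}·8.5 = 263.7 + 423.3, so R_Q^{QR} = 80.82 kN and R_R = 46.5 − 80.82 = -34.32 kN.

R_R = -34.32 kN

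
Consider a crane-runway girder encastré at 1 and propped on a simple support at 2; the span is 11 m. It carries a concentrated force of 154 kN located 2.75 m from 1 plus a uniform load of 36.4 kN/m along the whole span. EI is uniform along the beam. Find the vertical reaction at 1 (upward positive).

R_1 = 391 kN

Choose R_2 as the redundant. The primary structure is the cantilever fixed at 1.
Primary-structure tip deflection at 2 by superposition:
  point load 154 at a = 2.75: Pa²(3L − a)/(6EI) = 5872/EI
  UDL 36.4: wL⁴/(8EI) = 66617/EI
  δ_0 = 72488/EI
Flexibility coefficient — unit upward force at 2: δ_{22} = L³/(3EI) = 443.7/EI.
The prop prevents deflection at 2: R_2 = δ_0/δ_{22} = 72488/443.7 = 163.4 kN.
Vertical equilibrium: R_1 = ΣP − R_2 = 554.4 − 163.4 = 391 kN.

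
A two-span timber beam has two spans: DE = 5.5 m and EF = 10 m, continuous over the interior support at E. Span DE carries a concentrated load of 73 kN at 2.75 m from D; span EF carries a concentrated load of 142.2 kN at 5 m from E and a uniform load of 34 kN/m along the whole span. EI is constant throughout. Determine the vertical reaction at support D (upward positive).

R_D = -49.49 kN

Insert a hinge at E; M_E is the redundant, and each span becomes simply supported.
Discontinuity in slope at E on the released structure — sum the simple-span end rotations:
  span DE: point load 73 at a = 2.75: Pab(L + a)/(6LEI) = 138/EI
  span EF: point load 142.2 at a = 5: Pab(L + b)/(6LEI) = 888.8/EI
  span EF: UDL 34: wL³/(24EI) = 1417/EI
  relative rotation θ_0 = (138 + 2305)/EI = 2443/EI
A unit hogging moment at E produces rotation L₁/(3EI) + L₂/(3EI) = 5.167/EI.
Compatibility: M_E·(L₁+L₂)/(3EI) = θ_0, giving M_E = 472.9 kN·m (hogging).
Span DE, ΣM about D with M_E applied at E: R_E^{DE}·5.5 = 200.8 + 472.9, so R_E^{DE} = 122.5 kN and R_D = 73 − 122.5 = -49.49 kN.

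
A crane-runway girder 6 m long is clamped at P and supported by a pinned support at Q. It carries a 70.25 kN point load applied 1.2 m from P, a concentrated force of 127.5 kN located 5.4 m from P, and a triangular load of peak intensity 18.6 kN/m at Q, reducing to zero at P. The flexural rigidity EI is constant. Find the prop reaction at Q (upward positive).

Take the reaction at Q as the redundant and release it; the primary structure is a cantilever fixed at P.
Deflection at Q on the released cantilever, summing each load's contribution:
  point load 70.25 at a = 1.2: Pa²(3L − a)/(6EI) = 283.2/EI
  point load 127.5 at a = 5.4: Pa²(3L − a)/(6EI) = 7808/EI
  triangular load, peak 18.6 at the free end: 11w₀L⁴/(120EI) = 2210/EI
  δ_0 = 10301/EI
Tip deflection under a unit load at Q: L³/(3EI) = 72/EI.
Compatibility at Q: δ_0 − R_Q·δ_{QQ} = 0, so R_Q = 10301/72 = 143.1 kN.

R_Q = 143.1 kN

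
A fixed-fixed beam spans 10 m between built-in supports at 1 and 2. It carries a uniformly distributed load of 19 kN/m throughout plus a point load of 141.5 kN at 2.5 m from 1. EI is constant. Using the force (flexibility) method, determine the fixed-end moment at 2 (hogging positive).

Take the two fixed-end moments M_1, M_2 as redundants; the released structure is the simple span 12.
Simple-span end rotations at 1 and 2 under the given loads:
  at 1: UDL 19: wL³/(24EI) = 791.7/EI
  at 2: UDL 19: wL³/(24EI) = 791.7/EI
  at 1: point load 141.5 at a = 2.5: Pab(L + b)/(6LEI) = 773.8/EI
  at 2: point load 141.5 at a = 2.5: Pab(L + a)/(6LEI) = 552.7/EI
  θ_10 = 1565/EI,  θ_20 = 1344/EI
Flexibility coefficients: a unit moment at one end gives L/(3EI) there and L/(6EI) at the far end, so f₁₁ = f₂₂ = 3.333/EI and f₁₂ = f₂₁ = 1.667/EI.
Compatibility — zero rotation at each built-in end:
  3.333 M_1 + 1.667 M_2 = 1565
  1.667 M_1 + 3.333 M_2 = 1344
Solving the pair gives M_1 = 357.3 kN·m and M_2 = 224.7 kN·m (hogging).

M_2 = 224.7 kN·m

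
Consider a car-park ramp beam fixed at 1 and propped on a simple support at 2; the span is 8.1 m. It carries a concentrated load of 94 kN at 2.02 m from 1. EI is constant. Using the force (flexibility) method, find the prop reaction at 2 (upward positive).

R_2 = 8.04 kN

Choose R_2 as the redundant. The primary structure is the cantilever fixed at 1.
Free-end deflection of the primary structure under the applied loading (downward +):
  point load 94 at a = 2.02: Pa²(3L − a)/(6EI) = 1424/EI
Flexibility coefficient — unit upward force at 2: δ_{22} = L³/(3EI) = 177.1/EI.
Compatibility at 2: δ_0 − R_2·δ_{22} = 0, so R_2 = 1424/177.1 = 8.04 kN.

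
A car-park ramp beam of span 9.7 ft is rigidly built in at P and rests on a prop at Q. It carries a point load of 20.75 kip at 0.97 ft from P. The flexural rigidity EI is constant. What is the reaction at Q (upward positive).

R_Q = 0.3009 kip

Take the reaction at Q as the redundant and release it; the primary structure is a cantilever fixed at P.
Free-end deflection of the primary structure under the applied loading (downward +):
  point load 20.75 at a = 0.97: Pa²(3L − a)/(6EI) = 91.53/EI
Tip deflection under a unit load at Q: L³/(3EI) = 304.2/EI.
Compatibility at Q: δ_0 − R_Q·δ_{QQ} = 0, so R_Q = 91.53/304.2 = 0.3009 kip.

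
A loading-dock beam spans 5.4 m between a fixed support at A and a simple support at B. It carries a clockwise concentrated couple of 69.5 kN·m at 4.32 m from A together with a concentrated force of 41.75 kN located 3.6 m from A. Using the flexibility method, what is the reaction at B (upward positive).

R_B = 40.18 kN

Release the roller at B. Primary structure: cantilever fixed at A.
Downward deflection at the released point B due to the loads:
  clockwise couple 69.5 at a = 4.32: M₀a(2L − a)/(2EI) = 972.8/EI
  point load 41.75 at a = 3.6: Pa²(3L − a)/(6EI) = 1136/EI
  δ_0 = 2109/EI
Flexibility coefficient — unit upward force at B: δ_{BB} = L³/(3EI) = 52.49/EI.
The prop prevents deflection at B: R_B = δ_0/δ_{BB} = 2109/52.49 = 40.18 kN.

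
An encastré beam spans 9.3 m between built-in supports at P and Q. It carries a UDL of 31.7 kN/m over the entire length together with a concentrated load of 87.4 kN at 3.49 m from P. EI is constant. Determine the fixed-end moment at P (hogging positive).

M_P = 347.5 kN·m

Take the two fixed-end moments M_P, M_Q as redundants; the released structure is the simple span PQ.
End rotations of the released simple span under the applied load (×1/EI):
  at P: UDL 31.7: wL³/(24EI) = 1062/EI
  at Q: UDL 31.7: wL³/(24EI) = 1062/EI
  at P: point load 87.4 at a = 3.49: Pab(L + b)/(6LEI) = 479.9/EI
  at Q: point load 87.4 at a = 3.49: Pab(L + a)/(6LEI) = 406.2/EI
  θ_P0 = 1542/EI,  θ_Q0 = 1469/EI
Flexibility coefficients: a unit moment at one end gives L/(3EI) there and L/(6EI) at the far end, so f₁₁ = f₂₂ = 3.1/EI and f₁₂ = f₂₁ = 1.55/EI.
Compatibility — zero rotation at each built-in end:
  3.1 M_P + 1.55 M_Q = 1542
  1.55 M_P + 3.1 M_Q = 1469
Solving the pair gives M_P = 347.5 kN·m and M_Q = 300 kN·m (hogging).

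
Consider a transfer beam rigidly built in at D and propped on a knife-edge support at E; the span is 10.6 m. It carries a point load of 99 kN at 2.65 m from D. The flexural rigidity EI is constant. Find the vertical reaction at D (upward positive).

Remove the prop at E; the released (primary) structure is a cantilever built in at D.
Free-end deflection of the primary structure under the applied loading (downward +):
  point load 99 at a = 2.65: Pa²(3L − a)/(6EI) = 3378/EI
Flexibility coefficient — unit upward force at E: δ_{EE} = L³/(3EI) = 397/EI.
The prop prevents deflection at E: R_E = δ_0/δ_{EE} = 3378/397 = 8.508 kN.
Vertical equilibrium: R_D = ΣP − R_E = 99 − 8.508 = 90.49 kN.

R_D = 90.49 kN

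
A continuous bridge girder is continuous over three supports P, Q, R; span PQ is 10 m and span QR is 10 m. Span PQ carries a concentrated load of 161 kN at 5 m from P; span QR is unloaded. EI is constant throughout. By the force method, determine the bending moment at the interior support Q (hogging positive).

M_Q = 150.9 kN·m

Release continuity at Q by inserting a hinge; the redundant is the internal moment M_Q. The primary structure is two simply-supported spans PQ and QR.
Rotations at Q on the released spans (each span's end-slope, ×1/EI):
  span PQ: point load 161 at a = 5: Pab(L + a)/(6LEI) = 1006/EI
  relative rotation θ_0 = (1006 + 0)/EI = 1006/EI
A unit hogging moment at Q produces rotation L₁/(3EI) + L₂/(3EI) = 6.667/EI.
Slope continuity at Q: θ_0 = M_Q·6.667/EI, so M_Q = 1006/6.667 = 150.9 kN·m (hogging).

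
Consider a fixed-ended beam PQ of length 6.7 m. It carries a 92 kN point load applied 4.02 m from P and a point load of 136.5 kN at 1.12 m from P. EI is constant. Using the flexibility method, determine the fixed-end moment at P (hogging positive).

M_P = 165.2 kN·m

Take the two fixed-end moments M_P, M_Q as redundants; the released structure is the simple span PQ.
Simple-span end rotations at P and Q under the given loads:
  at P: point load 92 at a = 4.02: Pab(L + b)/(6LEI) = 231.3/EI
  at Q: point load 92 at a = 4.02: Pab(L + a)/(6LEI) = 264.3/EI
  at P: point load 136.5 at a = 1.12: Pab(L + b)/(6LEI) = 260.6/EI
  at Q: point load 136.5 at a = 1.12: Pab(L + a)/(6LEI) = 165.9/EI
  θ_P0 = 491.9/EI,  θ_Q0 = 430.3/EI
Flexibility coefficients: a unit moment at one end gives L/(3EI) there and L/(6EI) at the far end, so f₁₁ = f₂₂ = 2.233/EI and f₁₂ = f₂₁ = 1.117/EI.
Compatibility — zero rotation at each built-in end:
  2.233 M_P + 1.117 M_Q = 491.9
  1.117 M_P + 2.233 M_Q = 430.3
Solving the pair gives M_P = 165.2 kN·m and M_Q = 110 kN·m (hogging).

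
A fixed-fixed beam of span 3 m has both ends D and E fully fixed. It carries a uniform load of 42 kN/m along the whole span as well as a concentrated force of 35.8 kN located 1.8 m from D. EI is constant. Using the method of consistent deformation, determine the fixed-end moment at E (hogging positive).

M_E = 46.97 kN·m

Take the two fixed-end moments M_D, M_E as redundants; the released structure is the simple span DE.
On the primary (simply-supported) span, the end slopes from the loading are:
  at D: UDL 42: wL³/(24EI) = 47.25/EI
  at E: UDL 42: wL³/(24EI) = 47.25/EI
  at D: point load 35.8 at a = 1.8: Pab(L + b)/(6LEI) = 18.04/EI
  at E: point load 35.8 at a = 1.8: Pab(L + a)/(6LEI) = 20.62/EI
  θ_D0 = 65.29/EI,  θ_E0 = 67.87/EI
Flexibility coefficients: a unit moment at one end gives L/(3EI) there and L/(6EI) at the far end, so f₁₁ = f₂₂ = 1/EI and f₁₂ = f₂₁ = 0.5/EI.
Compatibility — zero rotation at each built-in end:
  1 M_D + 0.5 M_E = 65.29
  0.5 M_D + 1 M_E = 67.87
Solving the pair gives M_D = 41.81 kN·m and M_E = 46.97 kN·m (hogging).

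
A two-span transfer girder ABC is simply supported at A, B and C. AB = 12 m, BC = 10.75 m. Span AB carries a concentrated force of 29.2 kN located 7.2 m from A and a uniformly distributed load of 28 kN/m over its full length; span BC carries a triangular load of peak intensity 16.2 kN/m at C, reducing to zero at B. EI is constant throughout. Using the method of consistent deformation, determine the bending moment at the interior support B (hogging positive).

M_B = 352.9 kN·m

Take M_B as the redundant. Released structure: two simple spans AB and BC with a hinge at B.
Rotations at B on the released spans (each span's end-slope, ×1/EI):
  span AB: point load 29.2 at a = 7.2: Pab(L + a)/(6LEI) = 269.1/EI
  span AB: UDL 28: wL³/(24EI) = 2016/EI
  span BC: triangular load, peak 16.2: 7w₀L³/(360EI) = 391.3/EI
  relative rotation θ_0 = (2285 + 391.3)/EI = 2676/EI
A unit hogging moment at B produces rotation L₁/(3EI) + L₂/(3EI) = 7.583/EI.
Slope continuity at B: θ_0 = M_B·7.583/EI, so M_B = 2676/7.583 = 352.9 kN·m (hogging).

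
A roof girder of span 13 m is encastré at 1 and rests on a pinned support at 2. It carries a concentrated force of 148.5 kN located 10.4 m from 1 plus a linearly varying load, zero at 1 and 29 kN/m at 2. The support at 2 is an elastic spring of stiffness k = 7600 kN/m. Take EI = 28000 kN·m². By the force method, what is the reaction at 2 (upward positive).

R_2 = 207.2 kN

Release the roller at 2. Primary structure: cantilever fixed at 1.
Downward deflection at the released point 2 due to the loads:
  point load 148.5 at a = 10.4: Pa²(3L − a)/(6EI) = 76561/EI
  triangular load, peak 29 at the free end: 11w₀L⁴/(120EI) = 75925/EI
  δ_0 = 152486/EI
Flexibility coefficient — unit upward force at 2: δ_{22} = L³/(3EI) = 732.3/EI.
With EI = 28000 kN·m²: δ_0 = 5.4459 m and δ_{22} = 0.026155 m/kN.
Compatibility — the spring shortens by R_2/k under the reaction it provides: δ_0 − R_2·δ_{22} = R_2/k. With 1/k = 0.000132 m/kN, R_2 = δ_0 / (δ_{22} + 1/k) = 5.4459 / (0.026155 + 0.000132) = 207.2 kN.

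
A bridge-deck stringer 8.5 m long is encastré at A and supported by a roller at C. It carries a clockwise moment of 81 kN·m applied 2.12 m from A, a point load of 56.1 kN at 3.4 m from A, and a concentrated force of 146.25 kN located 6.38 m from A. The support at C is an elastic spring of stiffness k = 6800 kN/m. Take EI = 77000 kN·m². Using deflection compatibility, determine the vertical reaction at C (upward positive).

Take the reaction at C as the redundant and release it; the primary structure is a cantilever fixed at A.
Primary-structure tip deflection at C by superposition:
  clockwise couple 81 at a = 2.12: M₀a(2L − a)/(2EI) = 1278/EI
  point load 56.1 at a = 3.4: Pa²(3L − a)/(6EI) = 2389/EI
  point load 146.25 at a = 6.38: Pa²(3L − a)/(6EI) = 18970/EI
  δ_0 = 22637/EI
Flexibility coefficient — unit upward force at C: δ_{CC} = L³/(3EI) = 204.7/EI.
With EI = 77000 kN·m²: δ_0 = 0.29398 m and δ_{CC} = 0.002659 m/kN.
Compatibility — the spring shortens by R_C/k under the reaction it provides: δ_0 − R_C·δ_{CC} = R_C/k. With 1/k = 0.000147 m/kN, R_C = δ_0 / (δ_{CC} + 1/k) = 0.29398 / (0.002659 + 0.000147) = 104.8 kN.

R_C = 104.8 kN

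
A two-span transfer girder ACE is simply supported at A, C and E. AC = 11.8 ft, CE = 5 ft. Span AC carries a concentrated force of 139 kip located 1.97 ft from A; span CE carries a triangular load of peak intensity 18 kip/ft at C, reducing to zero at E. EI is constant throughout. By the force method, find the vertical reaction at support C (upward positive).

Insert a hinge at C; M_C is the redundant, and each span becomes simply supported.
Discontinuity in slope at C on the released structure — sum the simple-span end rotations:
  span AC: point load 139 at a = 1.97: Pab(L + a)/(6LEI) = 523.5/EI
  span CE: triangular load, peak 18: w₀L³/(45EI) = 50/EI
  relative rotation θ_0 = (523.5 + 50)/EI = 573.5/EI
A unit hogging moment at C produces rotation L₁/(3EI) + L₂/(3EI) = 5.6/EI.
Slope continuity at C: θ_0 = M_C·5.6/EI, so M_C = 573.5/5.6 = 102.4 kip·ft (hogging).
Span AC, ΣM about A with M_C applied at C: R_C^{AC}·11.8 = 273.8 + 102.4, so R_C^{AC} = 31.89 kip and R_A = 139 − 31.89 = 107.1 kip.
Span CE, ΣM about E: R_C^{CE}·5 = 150 + 102.4, so R_C^{CE} = 50.48 kip and R_E = 45 − 50.48 = -5.483 kip.
R_C = 31.89 + 50.48 = 82.37 kip.

R_C = 82.37 kip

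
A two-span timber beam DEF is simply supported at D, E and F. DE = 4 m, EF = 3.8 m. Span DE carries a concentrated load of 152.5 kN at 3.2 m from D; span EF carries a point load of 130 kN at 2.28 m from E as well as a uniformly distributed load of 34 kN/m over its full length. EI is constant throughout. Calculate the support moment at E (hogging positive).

Take M_E as the redundant. Released structure: two simple spans DE and EF with a hinge at E.
Rotations at E on the released spans (each span's end-slope, ×1/EI):
  span DE: point load 152.5 at a = 3.2: Pab(L + a)/(6LEI) = 117.1/EI
  span EF: point load 130 at a = 2.28: Pab(L + b)/(6LEI) = 105.1/EI
  span EF: UDL 34: wL³/(24EI) = 77.74/EI
  relative rotation θ_0 = (117.1 + 182.9)/EI = 300/EI
A unit hogging moment at E produces rotation L₁/(3EI) + L₂/(3EI) = 2.6/EI.
Compatibility: M_E·(L₁+L₂)/(3EI) = θ_0, giving M_E = 115.4 kN·m (hogging).

M_E = 115.4 kN·m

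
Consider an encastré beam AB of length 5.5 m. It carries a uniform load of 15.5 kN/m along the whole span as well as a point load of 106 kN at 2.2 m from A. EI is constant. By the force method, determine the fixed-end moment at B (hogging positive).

M_B = 95.04 kN·m

Take the two fixed-end moments M_A, M_B as redundants; the released structure is the simple span AB.
Simple-span end rotations at A and B under the given loads:
  at A: UDL 15.5: wL³/(24EI) = 107.5/EI
  at B: UDL 15.5: wL³/(24EI) = 107.5/EI
  at A: point load 106 at a = 2.2: Pab(L + b)/(6LEI) = 205.2/EI
  at B: point load 106 at a = 2.2: Pab(L + a)/(6LEI) = 179.6/EI
  θ_A0 = 312.7/EI,  θ_B0 = 287/EI
Flexibility coefficients: a unit moment at one end gives L/(3EI) there and L/(6EI) at the far end, so f₁₁ = f₂₂ = 1.833/EI and f₁₂ = f₂₁ = 0.9167/EI.
Compatibility — zero rotation at each built-in end:
  1.833 M_A + 0.9167 M_B = 312.7
  0.9167 M_A + 1.833 M_B = 287
Solving the pair gives M_A = 123 kN·m and M_B = 95.04 kN·m (hogging).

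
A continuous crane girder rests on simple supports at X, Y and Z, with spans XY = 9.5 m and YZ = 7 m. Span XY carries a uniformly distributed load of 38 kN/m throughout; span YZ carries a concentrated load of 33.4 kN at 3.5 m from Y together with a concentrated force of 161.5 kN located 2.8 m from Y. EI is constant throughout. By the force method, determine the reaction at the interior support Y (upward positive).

R_Y = 382.8 kN

Insert a hinge at Y; M_Y is the redundant, and each span becomes simply supported.
Rotations at Y on the released spans (each span's end-slope, ×1/EI):
  span XY: UDL 38: wL³/(24EI) = 1358/EI
  span YZ: point load 33.4 at a = 3.5: Pab(L + b)/(6LEI) = 102.3/EI
  span YZ: point load 161.5 at a = 2.8: Pab(L + b)/(6LEI) = 506.5/EI
  relative rotation θ_0 = (1358 + 608.8)/EI = 1966/EI
A unit hogging moment at Y produces rotation L₁/(3EI) + L₂/(3EI) = 5.5/EI.
Slope continuity at Y: θ_0 = M_Y·5.5/EI, so M_Y = 1966/5.5 = 357.5 kN·m (hogging).
Span XY, ΣM about X with M_Y applied at Y: R_Y^{XY}·9.5 = 1715 + 357.5, so R_Y^{XY} = 218.1 kN and R_X = 361 − 218.1 = 142.9 kN.
Span YZ, ΣM about Z: R_Y^{YZ}·7 = 795.2 + 357.5, so R_Y^{YZ} = 164.7 kN and R_Z = 194.9 − 164.7 = 30.23 kN.
R_Y = 218.1 + 164.7 = 382.8 kN.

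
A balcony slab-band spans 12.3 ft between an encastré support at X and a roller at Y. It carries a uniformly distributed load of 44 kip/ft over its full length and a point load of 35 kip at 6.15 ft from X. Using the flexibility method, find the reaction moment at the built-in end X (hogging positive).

Choose R_Y as the redundant. The primary structure is the cantilever fixed at X.
Deflection at Y on the released cantilever, summing each load's contribution:
  UDL 44: wL⁴/(8EI) = 125888/EI
  point load 35 at a = 6.15: Pa²(3L − a)/(6EI) = 6784/EI
  δ_0 = 132672/EI
Flexibility coefficient — unit upward force at Y: δ_{YY} = L³/(3EI) = 620.3/EI.
Compatibility at Y: δ_0 − R_Y·δ_{YY} = 0, so R_Y = 132672/620.3 = 213.9 kip.
Moment equilibrium about X: M_X = Σ(load moments about X) − R_Y·L = 3544 − 213.9×12.3 = 912.8 kip·ft.

M_X = 912.8 kip·ft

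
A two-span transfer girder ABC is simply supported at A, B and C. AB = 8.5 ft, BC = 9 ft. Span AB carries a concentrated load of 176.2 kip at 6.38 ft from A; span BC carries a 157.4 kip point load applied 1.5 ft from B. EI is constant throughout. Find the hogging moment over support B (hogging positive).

Insert a hinge at B; M_B is the redundant, and each span becomes simply supported.
Rotations at B on the released spans (each span's end-slope, ×1/EI):
  span AB: point load 176.2 at a = 6.38: Pab(L + a)/(6LEI) = 695.3/EI
  span BC: point load 157.4 at a = 1.5: Pab(L + b)/(6LEI) = 541.1/EI
  relative rotation θ_0 = (695.3 + 541.1)/EI = 1236/EI
A unit hogging moment at B produces rotation L₁/(3EI) + L₂/(3EI) = 5.833/EI.
Compatibility: M_B·(L₁+L₂)/(3EI) = θ_0, giving M_B = 212 kip·ft (hogging).

M_B = 212 kip·ft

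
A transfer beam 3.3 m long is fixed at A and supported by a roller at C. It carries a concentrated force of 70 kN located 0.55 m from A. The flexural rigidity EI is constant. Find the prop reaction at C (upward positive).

Release the roller at C. Primary structure: cantilever fixed at A.
Free-end deflection of the primary structure under the applied loading (downward +):
  point load 70 at a = 0.55: Pa²(3L − a)/(6EI) = 33/EI
Tip deflection under a unit load at C: L³/(3EI) = 11.98/EI.
The prop prevents deflection at C: R_C = δ_0/δ_{CC} = 33/11.98 = 2.755 kN.

R_C = 2.755 kN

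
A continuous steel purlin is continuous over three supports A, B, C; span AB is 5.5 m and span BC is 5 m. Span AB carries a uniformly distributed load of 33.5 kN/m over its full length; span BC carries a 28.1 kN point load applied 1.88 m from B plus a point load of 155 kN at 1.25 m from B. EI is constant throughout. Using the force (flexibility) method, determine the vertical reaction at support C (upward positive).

R_C = 21.39 kN

Take M_B as the redundant. Released structure: two simple spans AB and BC with a hinge at B.
Discontinuity in slope at B on the released structure — sum the simple-span end rotations:
  span AB: UDL 33.5: wL³/(24EI) = 232.2/EI
  span BC: point load 28.1 at a = 1.88: Pab(L + b)/(6LEI) = 44.61/EI
  span BC: point load 155 at a = 1.25: Pab(L + b)/(6LEI) = 211.9/EI
  relative rotation θ_0 = (232.2 + 256.5)/EI = 488.8/EI
A unit hogging moment at B produces rotation L₁/(3EI) + L₂/(3EI) = 3.5/EI.
Slope continuity at B: θ_0 = M_B·3.5/EI, so M_B = 488.8/3.5 = 139.6 kN·m (hogging).
Span BC, ΣM about C: R_B^{BC}·5 = 668.9 + 139.6, so R_B^{BC} = 161.7 kN and R_C = 183.1 − 161.7 = 21.39 kN.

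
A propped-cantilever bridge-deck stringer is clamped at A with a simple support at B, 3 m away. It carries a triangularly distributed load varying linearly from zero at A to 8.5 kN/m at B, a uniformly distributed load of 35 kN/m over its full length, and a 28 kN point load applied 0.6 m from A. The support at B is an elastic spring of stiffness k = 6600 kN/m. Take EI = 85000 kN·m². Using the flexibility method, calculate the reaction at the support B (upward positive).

Remove the prop at B; the released (primary) structure is a cantilever built in at A.
Primary-structure tip deflection at B by superposition:
  triangular load, peak 8.5 at the free end: 11w₀L⁴/(120EI) = 63.11/EI
  UDL 35: wL⁴/(8EI) = 354.4/EI
  point load 28 at a = 0.6: Pa²(3L − a)/(6EI) = 14.11/EI
  δ_0 = 431.6/EI
Flexibility coefficient — unit upward force at B: δ_{BB} = L³/(3EI) = 9/EI.
With EI = 85000 kN·m²: δ_0 = 0.005078 m and δ_{BB} = 0.000106 m/kN.
Compatibility — the spring shortens by R_B/k under the reaction it provides: δ_0 − R_B·δ_{BB} = R_B/k. With 1/k = 0.000152 m/kN, R_B = δ_0 / (δ_{BB} + 1/k) = 0.005078 / (0.000106 + 0.000152) = 19.73 kN.

R_B = 19.73 kN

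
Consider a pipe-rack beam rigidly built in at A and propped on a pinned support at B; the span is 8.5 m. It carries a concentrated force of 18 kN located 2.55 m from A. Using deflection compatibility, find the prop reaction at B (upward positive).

R_B = 2.187 kN

Release the roller at B. Primary structure: cantilever fixed at A.
Free-end deflection of the primary structure under the applied loading (downward +):
  point load 18 at a = 2.55: Pa²(3L − a)/(6EI) = 447.7/EI
Tip deflection under a unit load at B: L³/(3EI) = 204.7/EI.
Compatibility at B: δ_0 − R_B·δ_{BB} = 0, so R_B = 447.7/204.7 = 2.187 kN.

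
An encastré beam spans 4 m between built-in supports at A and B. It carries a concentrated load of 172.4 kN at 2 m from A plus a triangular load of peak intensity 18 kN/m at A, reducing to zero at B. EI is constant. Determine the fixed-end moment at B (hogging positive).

Release both end moments; the primary structure is a simply-supported span AB with redundants M_A and M_B.
End rotations of the released simple span under the applied load (×1/EI):
  at A: point load 172.4 at a = 2: Pab(L + b)/(6LEI) = 172.4/EI
  at B: point load 172.4 at a = 2: Pab(L + a)/(6LEI) = 172.4/EI
  at A: triangular load, peak 18: w₀L³/(45EI) = 25.6/EI
  at B: triangular load, peak 18: 7w₀L³/(360EI) = 22.4/EI
  θ_A0 = 198/EI,  θ_B0 = 194.8/EI
Flexibility coefficients: a unit moment at one end gives L/(3EI) there and L/(6EI) at the far end, so f₁₁ = f₂₂ = 1.333/EI and f₁₂ = f₂₁ = 0.6667/EI.
Compatibility — zero rotation at each built-in end:
  1.333 M_A + 0.6667 M_B = 198
  0.6667 M_A + 1.333 M_B = 194.8
Solving the pair gives M_A = 100.6 kN·m and M_B = 95.8 kN·m (hogging).

M_B = 95.8 kN·m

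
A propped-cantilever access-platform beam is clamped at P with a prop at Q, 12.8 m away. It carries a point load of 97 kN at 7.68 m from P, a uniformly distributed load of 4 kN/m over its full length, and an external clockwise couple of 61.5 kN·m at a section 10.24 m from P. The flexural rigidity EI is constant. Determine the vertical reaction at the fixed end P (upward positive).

R_P = 80.18 kN

Remove the prop at Q; the released (primary) structure is a cantilever built in at P.
Primary-structure tip deflection at Q by superposition:
  point load 97 at a = 7.68: Pa²(3L − a)/(6EI) = 29293/EI
  UDL 4: wL⁴/(8EI) = 13422/EI
  clockwise couple 61.5 at a = 10.24: M₀a(2L − a)/(2EI) = 4837/EI
  δ_0 = 47551/EI
Tip deflection under a unit load at Q: L³/(3EI) = 699.1/EI.
Compatibility at Q: δ_0 − R_Q·δ_{QQ} = 0, so R_Q = 47551/699.1 = 68.02 kN.
Vertical equilibrium: R_P = ΣP − R_Q = 148.2 − 68.02 = 80.18 kN.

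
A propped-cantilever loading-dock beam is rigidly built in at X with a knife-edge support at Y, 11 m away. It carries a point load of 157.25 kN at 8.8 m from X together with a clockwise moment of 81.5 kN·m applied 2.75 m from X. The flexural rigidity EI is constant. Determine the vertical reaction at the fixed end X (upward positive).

Remove the prop at Y; the released (primary) structure is a cantilever built in at X.
Primary-structure tip deflection at Y by superposition:
  point load 157.25 at a = 8.8: Pa²(3L − a)/(6EI) = 49116/EI
  clockwise couple 81.5 at a = 2.75: M₀a(2L − a)/(2EI) = 2157/EI
  δ_0 = 51273/EI
Tip deflection under a unit load at Y: L³/(3EI) = 443.7/EI.
The prop prevents deflection at Y: R_Y = δ_0/δ_{YY} = 51273/443.7 = 115.6 kN.
Vertical equilibrium: R_X = ΣP − R_Y = 157.2 − 115.6 = 41.68 kN.

R_X = 41.68 kN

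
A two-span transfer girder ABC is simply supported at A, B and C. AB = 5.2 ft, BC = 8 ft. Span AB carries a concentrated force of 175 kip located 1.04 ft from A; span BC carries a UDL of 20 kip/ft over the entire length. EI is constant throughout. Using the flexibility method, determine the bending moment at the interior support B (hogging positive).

Release continuity at B by inserting a hinge; the redundant is the internal moment M_B. The primary structure is two simply-supported spans AB and BC.
Rotations at B on the released spans (each span's end-slope, ×1/EI):
  span AB: point load 175 at a = 1.04: Pab(L + a)/(6LEI) = 151.4/EI
  span BC: UDL 20: wL³/(24EI) = 426.7/EI
  relative rotation θ_0 = (151.4 + 426.7)/EI = 578.1/EI
A unit hogging moment at B produces rotation L₁/(3EI) + L₂/(3EI) = 4.4/EI.
Slope continuity at B: θ_0 = M_B·4.4/EI, so M_B = 578.1/4.4 = 131.4 kip·ft (hogging).

M_B = 131.4 kip·ft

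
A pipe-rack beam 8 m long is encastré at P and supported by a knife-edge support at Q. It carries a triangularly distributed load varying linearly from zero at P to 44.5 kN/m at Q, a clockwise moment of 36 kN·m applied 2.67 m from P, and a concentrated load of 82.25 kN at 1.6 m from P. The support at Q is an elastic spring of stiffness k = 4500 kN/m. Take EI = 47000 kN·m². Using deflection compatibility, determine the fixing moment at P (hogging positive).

Choose R_Q as the redundant. The primary structure is the cantilever fixed at P.
Deflection at Q on the released cantilever, summing each load's contribution:
  triangular load, peak 44.5 at the free end: 11w₀L⁴/(120EI) = 16708/EI
  clockwise couple 36 at a = 2.67: M₀a(2L − a)/(2EI) = 640.6/EI
  point load 82.25 at a = 1.6: Pa²(3L − a)/(6EI) = 786.1/EI
  δ_0 = 18135/EI
Flexibility coefficient — unit upward force at Q: δ_{QQ} = L³/(3EI) = 170.7/EI.
With EI = 47000 kN·m²: δ_0 = 0.38585 m and δ_{QQ} = 0.003631 m/kN.
Compatibility — the spring shortens by R_Q/k under the reaction it provides: δ_0 − R_Q·δ_{QQ} = R_Q/k. With 1/k = 0.000222 m/kN, R_Q = δ_0 / (δ_{QQ} + 1/k) = 0.38585 / (0.003631 + 0.000222) = 100.1 kN.
Moment equilibrium about P: M_P = Σ(load moments about P) − R_Q·L = 1117 − 100.1×8 = 315.9 kN·m.

M_P = 315.9 kN·m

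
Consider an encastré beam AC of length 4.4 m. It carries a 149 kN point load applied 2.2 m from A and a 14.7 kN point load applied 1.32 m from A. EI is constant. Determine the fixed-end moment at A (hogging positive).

M_A = 91.46 kN·m

Release both end moments; the primary structure is a simply-supported span AC with redundants M_A and M_C.
Simple-span end rotations at A and C under the given loads:
  at A: point load 149 at a = 2.2: Pab(L + b)/(6LEI) = 180.3/EI
  at C: point load 149 at a = 2.2: Pab(L + a)/(6LEI) = 180.3/EI
  at A: point load 14.7 at a = 1.32: Pab(L + b)/(6LEI) = 16.93/EI
  at C: point load 14.7 at a = 1.32: Pab(L + a)/(6LEI) = 12.95/EI
  θ_A0 = 197.2/EI,  θ_C0 = 193.2/EI
Flexibility coefficients: a unit moment at one end gives L/(3EI) there and L/(6EI) at the far end, so f₁₁ = f₂₂ = 1.467/EI and f₁₂ = f₂₁ = 0.7333/EI.
Compatibility — zero rotation at each built-in end:
  1.467 M_A + 0.7333 M_C = 197.2
  0.7333 M_A + 1.467 M_C = 193.2
Solving the pair gives M_A = 91.46 kN·m and M_C = 86.02 kN·m (hogging).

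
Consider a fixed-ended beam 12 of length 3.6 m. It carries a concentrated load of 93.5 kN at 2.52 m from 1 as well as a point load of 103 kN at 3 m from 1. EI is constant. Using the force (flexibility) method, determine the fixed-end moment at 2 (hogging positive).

Release both end moments; the primary structure is a simply-supported span 12 with redundants M_1 and M_2.
On the primary (simply-supported) span, the end slopes from the loading are:
  at 1: point load 93.5 at a = 2.52: Pab(L + b)/(6LEI) = 55.14/EI
  at 2: point load 93.5 at a = 2.52: Pab(L + a)/(6LEI) = 72.1/EI
  at 1: point load 103 at a = 3: Pab(L + b)/(6LEI) = 36.05/EI
  at 2: point load 103 at a = 3: Pab(L + a)/(6LEI) = 56.65/EI
  θ_10 = 91.19/EI,  θ_20 = 128.7/EI
Flexibility coefficients: a unit moment at one end gives L/(3EI) there and L/(6EI) at the far end, so f₁₁ = f₂₂ = 1.2/EI and f₁₂ = f₂₁ = 0.6/EI.
Compatibility — zero rotation at each built-in end:
  1.2 M_1 + 0.6 M_2 = 91.19
  0.6 M_1 + 1.2 M_2 = 128.7
Solving the pair gives M_1 = 29.79 kN·m and M_2 = 92.4 kN·m (hogging).

M_2 = 92.4 kN·m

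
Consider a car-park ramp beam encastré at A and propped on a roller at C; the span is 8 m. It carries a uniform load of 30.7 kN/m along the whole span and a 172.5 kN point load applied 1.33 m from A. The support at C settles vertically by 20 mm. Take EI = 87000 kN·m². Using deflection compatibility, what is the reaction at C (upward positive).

Release the roller at C. Primary structure: cantilever fixed at A.
Deflection at C on the released cantilever, summing each load's contribution:
  UDL 30.7: wL⁴/(8EI) = 15718/EI
  point load 172.5 at a = 1.33: Pa²(3L − a)/(6EI) = 1153/EI
  δ_0 = 16871/EI
Flexibility coefficient — unit upward force at C: δ_{CC} = L³/(3EI) = 170.7/EI.
With EI = 87000 kN·m²: δ_0 = 0.19392 m and δ_{CC} = 0.001962 m/kN.
Compatibility — the beam at C must follow the support down by 0.02 m: δ_0 − R_C·δ_{CC} = 0.02, so R_C = (0.19392 − 0.02)/0.001962 = 88.66 kN.

R_C = 88.66 kN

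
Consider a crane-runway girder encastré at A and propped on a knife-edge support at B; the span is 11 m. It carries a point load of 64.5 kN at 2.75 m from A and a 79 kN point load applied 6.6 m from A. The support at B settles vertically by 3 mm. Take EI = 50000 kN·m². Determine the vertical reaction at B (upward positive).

R_B = 39.33 kN

Remove the prop at B; the released (primary) structure is a cantilever built in at A.
Deflection at B on the released cantilever, summing each load's contribution:
  point load 64.5 at a = 2.75: Pa²(3L − a)/(6EI) = 2459/EI
  point load 79 at a = 6.6: Pa²(3L − a)/(6EI) = 15141/EI
  δ_0 = 17601/EI
Tip deflection under a unit load at B: L³/(3EI) = 443.7/EI.
With EI = 50000 kN·m²: δ_0 = 0.35201 m and δ_{BB} = 0.008873 m/kN.
Compatibility — the beam at B must follow the support down by 0.003 m: δ_0 − R_B·δ_{BB} = 0.003, so R_B = (0.35201 − 0.003)/0.008873 = 39.33 kN.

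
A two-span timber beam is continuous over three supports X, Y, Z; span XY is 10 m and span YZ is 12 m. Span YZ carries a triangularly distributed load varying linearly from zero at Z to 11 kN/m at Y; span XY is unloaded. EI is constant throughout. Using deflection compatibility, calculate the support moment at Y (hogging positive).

Insert a hinge at Y; M_Y is the redundant, and each span becomes simply supported.
Discontinuity in slope at Y on the released structure — sum the simple-span end rotations:
  span YZ: triangular load, peak 11: w₀L³/(45EI) = 422.4/EI
  relative rotation θ_0 = (0 + 422.4)/EI = 422.4/EI
A unit hogging moment at Y produces rotation L₁/(3EI) + L₂/(3EI) = 7.333/EI.
Slope continuity at Y: θ_0 = M_Y·7.333/EI, so M_Y = 422.4/7.333 = 57.6 kN·m (hogging).

M_Y = 57.6 kN·m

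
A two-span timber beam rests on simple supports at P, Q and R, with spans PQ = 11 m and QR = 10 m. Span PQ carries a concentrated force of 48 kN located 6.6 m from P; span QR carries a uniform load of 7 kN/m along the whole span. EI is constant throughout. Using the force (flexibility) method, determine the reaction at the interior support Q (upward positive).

Insert a hinge at Q; M_Q is the redundant, and each span becomes simply supported.
End slopes at the hinge Q, treating each span as simply supported:
  span PQ: point load 48 at a = 6.6: Pab(L + a)/(6LEI) = 371.7/EI
  span QR: UDL 7: wL³/(24EI) = 291.7/EI
  relative rotation θ_0 = (371.7 + 291.7)/EI = 663.4/EI
A unit hogging moment at Q produces rotation L₁/(3EI) + L₂/(3EI) = 7/EI.
Compatibility: M_Q·(L₁+L₂)/(3EI) = θ_0, giving M_Q = 94.77 kN·m (hogging).
Span PQ, ΣM about P with M_Q applied at Q: R_Q^{PQ}·11 = 316.8 + 94.77, so R_Q^{PQ} = 37.42 kN and R_P = 48 − 37.42 = 10.58 kN.
Span QR, ΣM about R: R_Q^{QR}·10 = 350 + 94.77, so R_Q^{QR} = 44.48 kN and R_R = 70 − 44.48 = 25.52 kN.
R_Q = 37.42 + 44.48 = 81.89 kN.

R_Q = 81.89 kN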